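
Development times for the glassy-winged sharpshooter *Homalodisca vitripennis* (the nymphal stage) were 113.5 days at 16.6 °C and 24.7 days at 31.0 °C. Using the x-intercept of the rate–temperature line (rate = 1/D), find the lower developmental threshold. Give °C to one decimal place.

Equal thermal constants: D₁(T₁ − T_b) = D₂(T₂ − T_b).
113.5·(16.6 − T_b) = 24.7·(31.0 − T_b)
T_b = (113.5·16.6 − 24.7·31.0) / (113.5 − 24.7) = 1118.40 / 88.8 = 12.595 °C ≈ 12.6 °C.

12.6 °C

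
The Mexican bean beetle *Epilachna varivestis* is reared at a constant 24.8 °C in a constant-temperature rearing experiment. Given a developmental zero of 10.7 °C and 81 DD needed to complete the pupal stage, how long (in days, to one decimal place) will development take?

5.7 days

Daily accumulation = 24.8 − 10.7 = 14.1 DD/day.
Duration = 81 / 14.1 = 5.745 ≈ 5.7 days.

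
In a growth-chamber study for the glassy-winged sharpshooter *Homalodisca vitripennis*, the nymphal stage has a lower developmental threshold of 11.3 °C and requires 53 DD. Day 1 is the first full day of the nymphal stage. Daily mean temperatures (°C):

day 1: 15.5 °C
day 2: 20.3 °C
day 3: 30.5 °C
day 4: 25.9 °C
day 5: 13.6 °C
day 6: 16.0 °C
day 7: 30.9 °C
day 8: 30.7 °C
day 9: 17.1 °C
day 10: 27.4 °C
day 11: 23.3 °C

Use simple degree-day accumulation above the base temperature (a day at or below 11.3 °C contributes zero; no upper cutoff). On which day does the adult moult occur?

day 6

Daily DD above 11.3 °C: 4.2, 9.0, 19.2, 14.6, 2.3, 4.7, 19.6, 19.4, 5.8, 16.1, 12.0.
Cumulative: 4.2, 13.2, 32.4, 47.0, 49.3, 54.0, 73.6, 93.0, 98.8, 114.9, 126.9.
The total first reaches 53 DD on day 6.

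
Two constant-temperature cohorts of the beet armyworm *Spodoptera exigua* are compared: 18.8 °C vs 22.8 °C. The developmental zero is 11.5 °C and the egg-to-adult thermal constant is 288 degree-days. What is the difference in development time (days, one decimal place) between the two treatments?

At 18.8 °C: 288 / (18.8 − 11.5) = 288 / 7.3 = 39.452 d.
At 22.8 °C: 288 / (22.8 − 11.5) = 288 / 11.3 = 25.487 d.
Difference = |39.452 − 25.487| = 13.965 ≈ 14.0 days.

14.0 days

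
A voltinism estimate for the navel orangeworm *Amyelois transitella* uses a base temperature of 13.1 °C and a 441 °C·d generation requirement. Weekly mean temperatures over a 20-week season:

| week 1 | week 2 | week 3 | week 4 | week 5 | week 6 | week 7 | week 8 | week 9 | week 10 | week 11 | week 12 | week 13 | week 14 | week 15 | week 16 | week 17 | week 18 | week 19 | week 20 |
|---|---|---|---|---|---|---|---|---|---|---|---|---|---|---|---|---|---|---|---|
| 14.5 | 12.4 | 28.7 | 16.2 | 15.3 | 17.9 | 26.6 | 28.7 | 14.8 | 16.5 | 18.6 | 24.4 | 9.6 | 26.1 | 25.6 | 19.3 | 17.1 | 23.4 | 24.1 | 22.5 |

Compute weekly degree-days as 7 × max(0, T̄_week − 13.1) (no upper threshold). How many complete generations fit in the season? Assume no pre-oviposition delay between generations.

2 generations

Weekly DD (7 × max(0, T̄ − 13.1)): 9.8, 0.0, 109.2, 21.7, 15.4, 33.6, 94.5, 109.2, 11.9, 23.8, 38.5, 79.1, 0.0, 91.0, 87.5, 43.4, 28.0, 72.1, 77.0, 65.8.
Season total = 1011.5 DD.
Complete generations = ⌊1011.5 / 441⌋ = 2.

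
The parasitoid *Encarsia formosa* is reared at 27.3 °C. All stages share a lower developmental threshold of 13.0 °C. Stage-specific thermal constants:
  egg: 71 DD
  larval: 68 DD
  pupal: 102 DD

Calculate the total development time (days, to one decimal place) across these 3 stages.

Daily accumulation at 27.3 °C = 27.3 − 13.0 = 14.3 DD/day.
Total K = 71 + 68 + 102 = 241 DD.
Total duration = 241 / 14.3 = 16.853 ≈ 16.9 days.

16.9 days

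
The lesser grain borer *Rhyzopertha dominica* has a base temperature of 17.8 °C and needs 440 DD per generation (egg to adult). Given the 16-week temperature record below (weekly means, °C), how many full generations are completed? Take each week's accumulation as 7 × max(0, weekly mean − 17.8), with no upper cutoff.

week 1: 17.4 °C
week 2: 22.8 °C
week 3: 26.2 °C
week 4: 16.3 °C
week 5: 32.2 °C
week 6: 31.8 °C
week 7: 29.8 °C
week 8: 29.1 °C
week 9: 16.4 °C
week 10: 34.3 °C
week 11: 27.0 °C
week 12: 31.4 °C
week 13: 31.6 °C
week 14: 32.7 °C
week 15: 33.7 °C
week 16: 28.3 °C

Weekly DD (7 × max(0, T̄ − 17.8)): 0.0, 35.0, 58.8, 0.0, 100.8, 98.0, 84.0, 79.1, 0.0, 115.5, 64.4, 95.2, 96.6, 104.3, 111.3, 73.5.
Season total = 1116.5 DD.
Complete generations = ⌊1116.5 / 440⌋ = 2.

2 generations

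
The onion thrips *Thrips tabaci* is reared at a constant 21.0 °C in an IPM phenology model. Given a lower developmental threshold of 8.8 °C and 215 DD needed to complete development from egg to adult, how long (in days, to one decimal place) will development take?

Daily accumulation = 21.0 − 8.8 = 12.2 DD/day.
Duration = 215 / 12.2 = 17.623 ≈ 17.6 days.

17.6 days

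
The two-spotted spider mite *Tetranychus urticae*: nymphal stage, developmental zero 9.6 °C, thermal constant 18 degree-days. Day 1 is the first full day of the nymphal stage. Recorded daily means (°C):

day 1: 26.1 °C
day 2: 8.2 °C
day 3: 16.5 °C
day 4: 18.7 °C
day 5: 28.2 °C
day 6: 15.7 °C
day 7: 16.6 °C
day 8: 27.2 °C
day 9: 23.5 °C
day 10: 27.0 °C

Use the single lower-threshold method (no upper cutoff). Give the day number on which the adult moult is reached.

Daily DD above 9.6 °C: 16.5, 0.0, 6.9, 9.1, 18.6, 6.1, 7.0, 17.6, 13.9, 17.4.
Cumulative: 16.5, 16.5, 23.4, 32.5, 51.1, 57.2, 64.2, 81.8, 95.7, 113.1.
The total first reaches 18 DD on day 3.

day 3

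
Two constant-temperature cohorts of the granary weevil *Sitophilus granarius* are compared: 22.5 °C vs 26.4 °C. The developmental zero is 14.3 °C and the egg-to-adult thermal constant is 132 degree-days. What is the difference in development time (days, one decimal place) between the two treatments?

5.2 days

At 22.5 °C: 132 / (22.5 − 14.3) = 132 / 8.2 = 16.098 d.
At 26.4 °C: 132 / (26.4 − 14.3) = 132 / 12.1 = 10.909 d.
Difference = |16.098 − 10.909| = 5.188 ≈ 5.2 days.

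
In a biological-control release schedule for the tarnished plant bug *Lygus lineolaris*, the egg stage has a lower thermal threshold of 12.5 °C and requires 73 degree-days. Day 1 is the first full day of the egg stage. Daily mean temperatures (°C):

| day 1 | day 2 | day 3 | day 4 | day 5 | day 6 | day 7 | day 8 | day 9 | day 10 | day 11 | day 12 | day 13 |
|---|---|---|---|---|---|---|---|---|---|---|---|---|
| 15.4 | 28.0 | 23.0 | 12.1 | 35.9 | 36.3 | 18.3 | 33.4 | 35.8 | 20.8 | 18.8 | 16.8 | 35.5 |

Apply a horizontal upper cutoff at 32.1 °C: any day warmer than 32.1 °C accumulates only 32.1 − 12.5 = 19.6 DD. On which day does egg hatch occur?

day 7

Daily DD above 12.5 °C (capped at 19.6): 2.9, 15.5, 10.5, 0.0, 19.6, 19.6, 5.8, 19.6, 19.6, 8.3, 6.3, 4.3, 19.6.
Cumulative: 2.9, 18.4, 28.9, 28.9, 48.5, 68.1, 73.9, 93.5, 113.1, 121.4, 127.7, 132.0, 151.6.
The total first reaches 73 DD on day 7.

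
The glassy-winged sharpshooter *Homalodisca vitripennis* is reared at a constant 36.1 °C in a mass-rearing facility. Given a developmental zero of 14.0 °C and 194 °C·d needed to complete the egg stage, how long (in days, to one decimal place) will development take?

Daily accumulation = 36.1 − 14.0 = 22.1 DD/day.
Duration = 194 / 22.1 = 8.778 ≈ 8.8 days.

8.8 days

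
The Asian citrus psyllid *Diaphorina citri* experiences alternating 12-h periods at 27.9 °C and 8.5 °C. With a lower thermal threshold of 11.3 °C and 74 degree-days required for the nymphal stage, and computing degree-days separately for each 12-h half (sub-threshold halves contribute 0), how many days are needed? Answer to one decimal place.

8.9 days

Day half: max(0, 27.9 − 11.3) × 0.5 = 16.6 × 0.5 = 8.30 DD.
Night half: max(0, 8.5 − 11.3) × 0.5 = 0.0 × 0.5 = 0.00 DD.
Per 24 h: 8.30 DD/day.
Duration = 74 / 8.30 = 8.916 ≈ 8.9 days.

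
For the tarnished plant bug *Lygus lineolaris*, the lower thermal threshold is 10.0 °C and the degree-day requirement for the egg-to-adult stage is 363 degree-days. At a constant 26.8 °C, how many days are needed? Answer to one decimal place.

Daily accumulation = 26.8 − 10.0 = 16.8 DD/day.
Duration = 363 / 16.8 = 21.607 ≈ 21.6 days.

21.6 days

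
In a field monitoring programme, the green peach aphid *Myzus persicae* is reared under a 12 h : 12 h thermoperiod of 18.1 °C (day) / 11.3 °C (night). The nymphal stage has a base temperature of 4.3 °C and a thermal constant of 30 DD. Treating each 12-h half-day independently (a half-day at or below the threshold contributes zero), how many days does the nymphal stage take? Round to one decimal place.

2.9 days

Day half: max(0, 18.1 − 4.3) × 0.5 = 13.8 × 0.5 = 6.90 DD.
Night half: max(0, 11.3 − 4.3) × 0.5 = 7.0 × 0.5 = 3.50 DD.
Per 24 h: 10.40 DD/day.
Duration = 30 / 10.40 = 2.885 ≈ 2.9 days.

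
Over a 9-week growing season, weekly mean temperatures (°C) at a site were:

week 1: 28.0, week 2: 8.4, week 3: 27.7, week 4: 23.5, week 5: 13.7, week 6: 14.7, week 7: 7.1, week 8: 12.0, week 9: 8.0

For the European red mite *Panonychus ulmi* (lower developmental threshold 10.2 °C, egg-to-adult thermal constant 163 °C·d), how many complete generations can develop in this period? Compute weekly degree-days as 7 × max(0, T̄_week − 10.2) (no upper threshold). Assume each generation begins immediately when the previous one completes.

2 generations

Weekly DD (7 × max(0, T̄ − 10.2)): 124.6, 0.0, 122.5, 93.1, 24.5, 31.5, 0.0, 12.6, 0.0.
Season total = 408.8 DD.
Complete generations = ⌊408.8 / 163⌋ = 2.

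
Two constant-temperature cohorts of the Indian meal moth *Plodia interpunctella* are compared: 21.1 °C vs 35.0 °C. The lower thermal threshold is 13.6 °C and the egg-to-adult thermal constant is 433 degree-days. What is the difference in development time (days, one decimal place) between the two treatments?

37.5 days

At 21.1 °C: 433 / (21.1 − 13.6) = 433 / 7.5 = 57.733 d.
At 35.0 °C: 433 / (35.0 − 13.6) = 433 / 21.4 = 20.234 d.
Difference = |57.733 − 20.234| = 37.500 ≈ 37.5 days.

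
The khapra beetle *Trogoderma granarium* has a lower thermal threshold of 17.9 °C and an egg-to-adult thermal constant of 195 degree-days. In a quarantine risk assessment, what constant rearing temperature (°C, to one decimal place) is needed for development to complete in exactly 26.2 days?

Required daily accumulation = 195 / 26.2 = 7.443 DD/day.
T = T_base + 7.443 = 17.9 + 7.443 = 25.343 ≈ 25.3 °C.

25.3 °C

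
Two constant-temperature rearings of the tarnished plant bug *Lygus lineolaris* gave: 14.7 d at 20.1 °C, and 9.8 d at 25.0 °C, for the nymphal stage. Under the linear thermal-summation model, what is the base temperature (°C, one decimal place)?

Under the model K = D·(T − T_b), so D₁·(T₁ − T_b) = D₂·(T₂ − T_b).
14.7·(20.1 − T_b) = 9.8·(25.0 − T_b)
T_b = (14.7·20.1 − 9.8·25.0) / (14.7 − 9.8) = 50.47 / 4.9 = 10.300 °C ≈ 10.3 °C.

10.3 °C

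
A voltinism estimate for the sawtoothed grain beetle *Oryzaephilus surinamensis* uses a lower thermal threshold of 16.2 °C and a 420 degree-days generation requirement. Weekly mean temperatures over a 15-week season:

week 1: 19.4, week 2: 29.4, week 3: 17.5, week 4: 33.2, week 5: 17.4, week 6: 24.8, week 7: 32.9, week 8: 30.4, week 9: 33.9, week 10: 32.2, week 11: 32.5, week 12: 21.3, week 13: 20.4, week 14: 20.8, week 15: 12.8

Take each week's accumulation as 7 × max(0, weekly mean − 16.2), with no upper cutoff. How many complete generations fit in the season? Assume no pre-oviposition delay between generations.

Weekly DD (7 × max(0, T̄ − 16.2)): 22.4, 92.4, 9.1, 119.0, 8.4, 60.2, 116.9, 99.4, 123.9, 112.0, 114.1, 35.7, 29.4, 32.2, 0.0.
Season total = 975.1 DD.
Complete generations = ⌊975.1 / 420⌋ = 2.

2 generations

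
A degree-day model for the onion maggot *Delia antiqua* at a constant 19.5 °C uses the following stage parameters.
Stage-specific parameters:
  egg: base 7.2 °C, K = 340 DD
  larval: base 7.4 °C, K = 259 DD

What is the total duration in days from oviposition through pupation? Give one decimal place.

49.0 days

egg: 340 / (19.5 − 7.2) = 340 / 12.3 = 27.642 d.
larval: 259 / (19.5 − 7.4) = 259 / 12.1 = 21.405 d.
Sum = 49.047 ≈ 49.0 days.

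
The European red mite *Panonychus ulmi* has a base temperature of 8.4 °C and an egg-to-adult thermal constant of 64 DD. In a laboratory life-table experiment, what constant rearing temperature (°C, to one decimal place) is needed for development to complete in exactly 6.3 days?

Required daily accumulation = 64 / 6.3 = 10.159 DD/day.
T = T_base + 10.159 = 8.4 + 10.159 = 18.559 ≈ 18.6 °C.

18.6 °C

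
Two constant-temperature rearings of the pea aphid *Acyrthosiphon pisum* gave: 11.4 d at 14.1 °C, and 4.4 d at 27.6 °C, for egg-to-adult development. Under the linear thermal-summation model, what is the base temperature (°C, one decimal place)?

Under the model K = D·(T − T_b), so D₁·(T₁ − T_b) = D₂·(T₂ − T_b).
11.4·(14.1 − T_b) = 4.4·(27.6 − T_b)
T_b = (11.4·14.1 − 4.4·27.6) / (11.4 − 4.4) = 39.30 / 7.0 = 5.614 °C ≈ 5.6 °C.

5.6 °C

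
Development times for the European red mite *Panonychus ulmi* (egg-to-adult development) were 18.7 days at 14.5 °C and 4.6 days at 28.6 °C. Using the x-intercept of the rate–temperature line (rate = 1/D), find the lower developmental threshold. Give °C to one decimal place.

9.9 °C

Linear rate model ⇒ the product D·(T − T_b) is constant across temperatures.
18.7·(14.5 − T_b) = 4.6·(28.6 − T_b)
T_b = (18.7·14.5 − 4.6·28.6) / (18.7 − 4.6) = 139.59 / 14.1 = 9.900 °C ≈ 9.9 °C.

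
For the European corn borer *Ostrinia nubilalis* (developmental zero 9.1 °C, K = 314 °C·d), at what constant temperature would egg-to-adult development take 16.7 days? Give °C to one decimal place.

Required daily accumulation = 314 / 16.7 = 18.802 DD/day.
T = T_base + 18.802 = 9.1 + 18.802 = 27.902 ≈ 27.9 °C.

27.9 °C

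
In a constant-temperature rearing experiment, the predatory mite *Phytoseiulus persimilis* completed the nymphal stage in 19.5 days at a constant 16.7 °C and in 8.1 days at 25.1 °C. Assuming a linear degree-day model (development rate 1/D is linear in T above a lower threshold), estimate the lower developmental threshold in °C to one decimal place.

10.7 °C

Linear rate model ⇒ the product D·(T − T_b) is constant across temperatures.
19.5·(16.7 − T_b) = 8.1·(25.1 − T_b)
T_b = (19.5·16.7 − 8.1·25.1) / (19.5 − 8.1) = 122.34 / 11.4 = 10.732 °C ≈ 10.7 °C.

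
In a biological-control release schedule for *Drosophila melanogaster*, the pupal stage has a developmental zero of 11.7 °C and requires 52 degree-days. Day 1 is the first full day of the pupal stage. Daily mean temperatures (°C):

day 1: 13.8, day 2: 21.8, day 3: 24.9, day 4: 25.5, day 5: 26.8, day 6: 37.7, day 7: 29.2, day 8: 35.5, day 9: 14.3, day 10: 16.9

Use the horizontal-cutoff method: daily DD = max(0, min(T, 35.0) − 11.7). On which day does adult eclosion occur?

day 5

Daily DD above 11.7 °C (capped at 23.3): 2.1, 10.1, 13.2, 13.8, 15.1, 23.3, 17.5, 23.3, 2.6, 5.2.
Cumulative: 2.1, 12.2, 25.4, 39.2, 54.3, 77.6, 95.1, 118.4, 121.0, 126.2.
The total first reaches 52 DD on day 5.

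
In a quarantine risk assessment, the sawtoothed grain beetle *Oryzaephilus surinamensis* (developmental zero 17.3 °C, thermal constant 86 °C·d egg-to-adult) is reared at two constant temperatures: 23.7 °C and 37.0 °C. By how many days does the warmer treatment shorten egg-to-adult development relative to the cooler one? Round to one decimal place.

9.1 days

At 23.7 °C: 86 / (23.7 − 17.3) = 86 / 6.4 = 13.438 d.
At 37.0 °C: 86 / (37.0 − 17.3) = 86 / 19.7 = 4.365 d.
Difference = |13.438 − 4.365| = 9.072 ≈ 9.1 days.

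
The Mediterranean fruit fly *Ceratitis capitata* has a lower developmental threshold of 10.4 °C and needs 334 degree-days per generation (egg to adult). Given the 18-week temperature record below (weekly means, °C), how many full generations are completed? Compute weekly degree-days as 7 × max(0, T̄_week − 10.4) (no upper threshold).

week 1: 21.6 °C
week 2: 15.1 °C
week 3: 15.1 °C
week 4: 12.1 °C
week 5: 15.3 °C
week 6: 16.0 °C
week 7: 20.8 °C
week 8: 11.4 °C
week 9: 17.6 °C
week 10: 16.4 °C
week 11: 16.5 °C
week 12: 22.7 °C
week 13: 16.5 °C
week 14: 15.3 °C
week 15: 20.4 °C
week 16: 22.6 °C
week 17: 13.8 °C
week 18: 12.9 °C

2 generations

Weekly DD (7 × max(0, T̄ − 10.4)): 78.4, 32.9, 32.9, 11.9, 34.3, 39.2, 72.8, 7.0, 50.4, 42.0, 42.7, 86.1, 42.7, 34.3, 70.0, 85.4, 23.8, 17.5.
Season total = 804.3 DD.
Complete generations = ⌊804.3 / 334⌋ = 2.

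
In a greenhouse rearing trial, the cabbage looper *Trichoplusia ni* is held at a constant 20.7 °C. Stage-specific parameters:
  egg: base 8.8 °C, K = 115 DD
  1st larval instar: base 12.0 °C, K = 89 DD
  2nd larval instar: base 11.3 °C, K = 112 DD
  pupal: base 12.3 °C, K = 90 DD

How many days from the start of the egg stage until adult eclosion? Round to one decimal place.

42.5 days

egg: 115 / (20.7 − 8.8) = 115 / 11.9 = 9.664 d.
1st larval instar: 89 / (20.7 − 12.0) = 89 / 8.7 = 10.230 d.
2nd larval instar: 112 / (20.7 − 11.3) = 112 / 9.4 = 11.915 d.
pupal: 90 / (20.7 − 12.3) = 90 / 8.4 = 10.714 d.
Sum = 42.523 ≈ 42.5 days.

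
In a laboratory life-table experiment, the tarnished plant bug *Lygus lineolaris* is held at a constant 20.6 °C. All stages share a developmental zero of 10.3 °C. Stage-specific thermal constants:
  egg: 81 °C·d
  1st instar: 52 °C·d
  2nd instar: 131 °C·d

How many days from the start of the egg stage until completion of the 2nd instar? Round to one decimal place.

25.6 days

Daily accumulation at 20.6 °C = 20.6 − 10.3 = 10.3 DD/day.
Total K = 81 + 52 + 131 = 264 DD.
Total duration = 264 / 10.3 = 25.631 ≈ 25.6 days.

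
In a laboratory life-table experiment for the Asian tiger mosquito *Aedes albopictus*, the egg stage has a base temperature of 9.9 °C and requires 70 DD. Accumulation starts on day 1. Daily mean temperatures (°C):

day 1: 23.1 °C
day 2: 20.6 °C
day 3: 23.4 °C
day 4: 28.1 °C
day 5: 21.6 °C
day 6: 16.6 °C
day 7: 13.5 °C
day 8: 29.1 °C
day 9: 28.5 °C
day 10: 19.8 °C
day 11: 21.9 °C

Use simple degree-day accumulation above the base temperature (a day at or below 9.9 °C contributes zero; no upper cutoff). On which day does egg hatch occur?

Daily DD above 9.9 °C: 13.2, 10.7, 13.5, 18.2, 11.7, 6.7, 3.6, 19.2, 18.6, 9.9, 12.0.
Cumulative: 13.2, 23.9, 37.4, 55.6, 67.3, 74.0, 77.6, 96.8, 115.4, 125.3, 137.3.
The total first reaches 70 DD on day 6.

day 6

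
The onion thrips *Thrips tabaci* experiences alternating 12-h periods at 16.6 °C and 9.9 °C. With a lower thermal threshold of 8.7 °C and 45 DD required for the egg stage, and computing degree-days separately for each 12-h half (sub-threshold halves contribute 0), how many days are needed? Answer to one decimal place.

9.9 days

Day half: max(0, 16.6 − 8.7) × 0.5 = 7.9 × 0.5 = 3.95 DD.
Night half: max(0, 9.9 − 8.7) × 0.5 = 1.2 × 0.5 = 0.60 DD.
Per 24 h: 4.55 DD/day.
Duration = 45 / 4.55 = 9.890 ≈ 9.9 days.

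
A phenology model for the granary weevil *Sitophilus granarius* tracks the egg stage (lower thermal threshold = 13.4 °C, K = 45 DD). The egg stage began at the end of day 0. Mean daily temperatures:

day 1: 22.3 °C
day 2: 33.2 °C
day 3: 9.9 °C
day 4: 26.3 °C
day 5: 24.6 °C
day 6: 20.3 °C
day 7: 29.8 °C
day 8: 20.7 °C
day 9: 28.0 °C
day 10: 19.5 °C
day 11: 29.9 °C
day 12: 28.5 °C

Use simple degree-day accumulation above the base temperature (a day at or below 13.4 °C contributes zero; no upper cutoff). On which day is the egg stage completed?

day 5

Daily DD above 13.4 °C: 8.9, 19.8, 0.0, 12.9, 11.2, 6.9, 16.4, 7.3, 14.6, 6.1, 16.5, 15.1.
Cumulative: 8.9, 28.7, 28.7, 41.6, 52.8, 59.7, 76.1, 83.4, 98.0, 104.1, 120.6, 135.7.
The total first reaches 45 DD on day 5.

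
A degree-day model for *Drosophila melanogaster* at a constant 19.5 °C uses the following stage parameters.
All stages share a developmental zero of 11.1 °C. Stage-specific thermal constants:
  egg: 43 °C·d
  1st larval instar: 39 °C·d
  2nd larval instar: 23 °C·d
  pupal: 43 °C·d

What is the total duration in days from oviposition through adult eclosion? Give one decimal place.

Daily accumulation at 19.5 °C = 19.5 − 11.1 = 8.4 DD/day.
Total K = 43 + 39 + 23 + 43 = 148 DD.
Total duration = 148 / 8.4 = 17.619 ≈ 17.6 days.

17.6 days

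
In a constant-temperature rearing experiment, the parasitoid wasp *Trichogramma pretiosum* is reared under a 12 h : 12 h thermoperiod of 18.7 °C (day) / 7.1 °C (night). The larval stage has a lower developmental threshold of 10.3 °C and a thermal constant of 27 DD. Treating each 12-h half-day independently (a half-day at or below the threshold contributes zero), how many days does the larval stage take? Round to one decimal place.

Day half: max(0, 18.7 − 10.3) × 0.5 = 8.4 × 0.5 = 4.20 DD.
Night half: max(0, 7.1 − 10.3) × 0.5 = 0.0 × 0.5 = 0.00 DD.
Per 24 h: 4.20 DD/day.
Duration = 27 / 4.20 = 6.429 ≈ 6.4 days.

6.4 days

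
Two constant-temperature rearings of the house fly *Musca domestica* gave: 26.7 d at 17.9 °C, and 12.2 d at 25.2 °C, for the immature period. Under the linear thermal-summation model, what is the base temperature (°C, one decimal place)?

Equal thermal constants: D₁(T₁ − T_b) = D₂(T₂ − T_b).
26.7·(17.9 − T_b) = 12.2·(25.2 − T_b)
T_b = (26.7·17.9 − 12.2·25.2) / (26.7 − 12.2) = 170.49 / 14.5 = 11.758 °C ≈ 11.8 °C.

11.8 °C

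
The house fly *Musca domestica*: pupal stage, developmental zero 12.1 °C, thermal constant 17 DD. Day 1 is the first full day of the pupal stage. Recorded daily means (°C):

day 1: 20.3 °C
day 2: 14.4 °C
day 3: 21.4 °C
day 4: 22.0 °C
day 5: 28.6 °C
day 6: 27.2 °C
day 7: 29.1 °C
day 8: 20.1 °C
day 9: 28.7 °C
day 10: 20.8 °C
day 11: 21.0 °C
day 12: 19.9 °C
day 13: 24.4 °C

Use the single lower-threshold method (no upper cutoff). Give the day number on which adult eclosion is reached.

Daily DD above 12.1 °C: 8.2, 2.3, 9.3, 9.9, 16.5, 15.1, 17.0, 8.0, 16.6, 8.7, 8.9, 7.8, 12.3.
Cumulative: 8.2, 10.5, 19.8, 29.7, 46.2, 61.3, 78.3, 86.3, 102.9, 111.6, 120.5, 128.3, 140.6.
The total first reaches 17 DD on day 3.

day 3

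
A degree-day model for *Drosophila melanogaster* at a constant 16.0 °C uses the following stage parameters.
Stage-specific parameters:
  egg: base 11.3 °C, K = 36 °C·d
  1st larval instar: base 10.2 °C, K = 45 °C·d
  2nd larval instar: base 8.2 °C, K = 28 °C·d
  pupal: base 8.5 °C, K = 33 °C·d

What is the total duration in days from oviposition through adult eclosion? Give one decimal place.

23.4 days

egg: 36 / (16.0 − 11.3) = 36 / 4.7 = 7.660 d.
1st larval instar: 45 / (16.0 − 10.2) = 45 / 5.8 = 7.759 d.
2nd larval instar: 28 / (16.0 − 8.2) = 28 / 7.8 = 3.590 d.
pupal: 33 / (16.0 − 8.5) = 33 / 7.5 = 4.400 d.
Sum = 23.408 ≈ 23.4 days.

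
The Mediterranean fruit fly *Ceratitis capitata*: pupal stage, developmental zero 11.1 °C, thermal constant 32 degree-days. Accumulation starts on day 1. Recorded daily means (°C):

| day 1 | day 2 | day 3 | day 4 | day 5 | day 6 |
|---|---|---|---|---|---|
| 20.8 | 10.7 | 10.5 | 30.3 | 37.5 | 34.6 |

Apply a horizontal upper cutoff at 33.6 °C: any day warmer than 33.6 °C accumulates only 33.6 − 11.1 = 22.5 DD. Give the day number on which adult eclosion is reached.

day 5

Daily DD above 11.1 °C (capped at 22.5): 9.7, 0.0, 0.0, 19.2, 22.5, 22.5.
Cumulative: 9.7, 9.7, 9.7, 28.9, 51.4, 73.9.
The total first reaches 32 DD on day 5.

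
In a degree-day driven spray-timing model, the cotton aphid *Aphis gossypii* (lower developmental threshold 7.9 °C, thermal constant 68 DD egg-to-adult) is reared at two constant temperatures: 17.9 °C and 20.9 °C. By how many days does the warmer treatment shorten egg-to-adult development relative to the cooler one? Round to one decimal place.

At 17.9 °C: 68 / (17.9 − 7.9) = 68 / 10.0 = 6.800 d.
At 20.9 °C: 68 / (20.9 − 7.9) = 68 / 13.0 = 5.231 d.
Difference = |6.800 − 5.231| = 1.569 ≈ 1.6 days.

1.6 days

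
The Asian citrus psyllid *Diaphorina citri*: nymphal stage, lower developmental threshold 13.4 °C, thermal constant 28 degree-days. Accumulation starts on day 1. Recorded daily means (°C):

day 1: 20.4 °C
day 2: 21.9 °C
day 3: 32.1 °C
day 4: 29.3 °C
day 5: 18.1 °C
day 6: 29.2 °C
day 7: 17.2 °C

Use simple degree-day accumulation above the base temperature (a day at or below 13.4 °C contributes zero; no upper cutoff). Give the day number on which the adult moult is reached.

day 3

Daily DD above 13.4 °C: 7.0, 8.5, 18.7, 15.9, 4.7, 15.8, 3.8.
Cumulative: 7.0, 15.5, 34.2, 50.1, 54.8, 70.6, 74.4.
The total first reaches 28 DD on day 3.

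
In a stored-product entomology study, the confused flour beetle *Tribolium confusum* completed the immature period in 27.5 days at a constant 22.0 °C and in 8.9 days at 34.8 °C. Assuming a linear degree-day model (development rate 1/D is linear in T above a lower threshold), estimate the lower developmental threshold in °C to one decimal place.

Equal thermal constants: D₁(T₁ − T_b) = D₂(T₂ − T_b).
27.5·(22.0 − T_b) = 8.9·(34.8 − T_b)
T_b = (27.5·22.0 − 8.9·34.8) / (27.5 − 8.9) = 295.28 / 18.6 = 15.875 °C ≈ 15.9 °C.

15.9 °C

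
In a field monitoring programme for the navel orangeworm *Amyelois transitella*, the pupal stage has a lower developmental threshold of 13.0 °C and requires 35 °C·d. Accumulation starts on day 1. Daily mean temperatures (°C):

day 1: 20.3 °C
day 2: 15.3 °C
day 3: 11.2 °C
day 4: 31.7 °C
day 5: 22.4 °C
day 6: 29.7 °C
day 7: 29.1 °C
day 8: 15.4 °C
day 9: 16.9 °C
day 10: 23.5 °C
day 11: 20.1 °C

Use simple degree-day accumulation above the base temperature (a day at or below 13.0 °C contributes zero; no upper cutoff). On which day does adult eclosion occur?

Daily DD above 13.0 °C: 7.3, 2.3, 0.0, 18.7, 9.4, 16.7, 16.1, 2.4, 3.9, 10.5, 7.1.
Cumulative: 7.3, 9.6, 9.6, 28.3, 37.7, 54.4, 70.5, 72.9, 76.8, 87.3, 94.4.
The total first reaches 35 DD on day 5.

day 5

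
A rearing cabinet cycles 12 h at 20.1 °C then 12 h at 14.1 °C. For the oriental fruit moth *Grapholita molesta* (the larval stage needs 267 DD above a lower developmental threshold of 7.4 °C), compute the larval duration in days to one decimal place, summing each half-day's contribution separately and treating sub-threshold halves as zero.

Day half: max(0, 20.1 − 7.4) × 0.5 = 12.7 × 0.5 = 6.35 DD.
Night half: max(0, 14.1 − 7.4) × 0.5 = 6.7 × 0.5 = 3.35 DD.
Per 24 h: 9.70 DD/day.
Duration = 267 / 9.70 = 27.526 ≈ 27.5 days.

27.5 days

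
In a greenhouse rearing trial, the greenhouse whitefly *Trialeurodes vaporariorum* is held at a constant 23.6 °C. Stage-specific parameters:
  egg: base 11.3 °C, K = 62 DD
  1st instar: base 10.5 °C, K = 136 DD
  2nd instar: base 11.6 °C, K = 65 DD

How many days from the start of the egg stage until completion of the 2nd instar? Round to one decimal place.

20.8 days

egg: 62 / (23.6 − 11.3) = 62 / 12.3 = 5.041 d.
1st instar: 136 / (23.6 − 10.5) = 136 / 13.1 = 10.382 d.
2nd instar: 65 / (23.6 − 11.6) = 65 / 12.0 = 5.417 d.
Sum = 20.839 ≈ 20.8 days.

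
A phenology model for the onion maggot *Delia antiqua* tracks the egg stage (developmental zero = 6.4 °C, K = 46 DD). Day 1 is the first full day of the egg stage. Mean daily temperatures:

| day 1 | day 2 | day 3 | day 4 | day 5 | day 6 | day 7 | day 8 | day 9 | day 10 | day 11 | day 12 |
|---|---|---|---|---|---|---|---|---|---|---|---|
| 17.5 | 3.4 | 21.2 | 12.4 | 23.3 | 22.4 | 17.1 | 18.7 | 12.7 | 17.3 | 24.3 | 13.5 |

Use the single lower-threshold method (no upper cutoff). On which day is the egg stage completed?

Daily DD above 6.4 °C: 11.1, 0.0, 14.8, 6.0, 16.9, 16.0, 10.7, 12.3, 6.3, 10.9, 17.9, 7.1.
Cumulative: 11.1, 11.1, 25.9, 31.9, 48.8, 64.8, 75.5, 87.8, 94.1, 105.0, 122.9, 130.0.
The total first reaches 46 DD on day 5.

day 5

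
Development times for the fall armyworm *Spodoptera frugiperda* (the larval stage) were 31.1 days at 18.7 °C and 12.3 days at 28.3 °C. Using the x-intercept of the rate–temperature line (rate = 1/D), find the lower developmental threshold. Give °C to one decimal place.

12.4 °C

Linear rate model ⇒ the product D·(T − T_b) is constant across temperatures.
31.1·(18.7 − T_b) = 12.3·(28.3 − T_b)
T_b = (31.1·18.7 − 12.3·28.3) / (31.1 − 12.3) = 233.48 / 18.8 = 12.419 °C ≈ 12.4 °C.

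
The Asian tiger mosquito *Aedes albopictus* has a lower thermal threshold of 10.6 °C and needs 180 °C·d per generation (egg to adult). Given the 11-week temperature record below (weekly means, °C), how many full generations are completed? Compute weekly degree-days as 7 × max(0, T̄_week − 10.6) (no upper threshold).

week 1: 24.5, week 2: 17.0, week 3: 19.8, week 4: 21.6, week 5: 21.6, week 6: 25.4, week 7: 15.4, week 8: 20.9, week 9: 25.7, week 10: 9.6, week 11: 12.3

Weekly DD (7 × max(0, T̄ − 10.6)): 97.3, 44.8, 64.4, 77.0, 77.0, 103.6, 33.6, 72.1, 105.7, 0.0, 11.9.
Season total = 687.4 DD.
Complete generations = ⌊687.4 / 180⌋ = 3.

3 generations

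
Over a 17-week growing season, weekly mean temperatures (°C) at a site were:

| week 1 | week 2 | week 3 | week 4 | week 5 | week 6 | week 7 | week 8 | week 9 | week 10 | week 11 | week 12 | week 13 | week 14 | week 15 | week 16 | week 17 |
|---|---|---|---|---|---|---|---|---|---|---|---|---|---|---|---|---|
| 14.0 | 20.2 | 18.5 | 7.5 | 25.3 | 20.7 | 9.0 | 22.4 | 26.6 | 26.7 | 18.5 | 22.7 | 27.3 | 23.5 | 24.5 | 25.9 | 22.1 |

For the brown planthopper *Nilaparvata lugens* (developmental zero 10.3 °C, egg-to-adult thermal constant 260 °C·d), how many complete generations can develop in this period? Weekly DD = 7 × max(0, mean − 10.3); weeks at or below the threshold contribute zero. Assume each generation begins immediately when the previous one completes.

Weekly DD (7 × max(0, T̄ − 10.3)): 25.9, 69.3, 57.4, 0.0, 105.0, 72.8, 0.0, 84.7, 114.1, 114.8, 57.4, 86.8, 119.0, 92.4, 99.4, 109.2, 82.6.
Season total = 1290.8 DD.
Complete generations = ⌊1290.8 / 260⌋ = 4.

4 generations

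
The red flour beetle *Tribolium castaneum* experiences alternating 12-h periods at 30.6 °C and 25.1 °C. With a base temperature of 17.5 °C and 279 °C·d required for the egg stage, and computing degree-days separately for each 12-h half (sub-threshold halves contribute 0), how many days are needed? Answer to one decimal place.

Day half: max(0, 30.6 − 17.5) × 0.5 = 13.1 × 0.5 = 6.55 DD.
Night half: max(0, 25.1 − 17.5) × 0.5 = 7.6 × 0.5 = 3.80 DD.
Per 24 h: 10.35 DD/day.
Duration = 279 / 10.35 = 26.957 ≈ 27.0 days.

27.0 days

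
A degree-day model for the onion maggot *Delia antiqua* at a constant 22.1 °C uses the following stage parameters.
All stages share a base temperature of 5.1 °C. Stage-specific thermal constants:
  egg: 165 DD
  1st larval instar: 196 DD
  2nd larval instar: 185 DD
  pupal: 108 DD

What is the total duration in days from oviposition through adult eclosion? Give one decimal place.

Daily accumulation at 22.1 °C = 22.1 − 5.1 = 17.0 DD/day.
Total K = 165 + 196 + 185 + 108 = 654 DD.
Total duration = 654 / 17.0 = 38.471 ≈ 38.5 days.

38.5 days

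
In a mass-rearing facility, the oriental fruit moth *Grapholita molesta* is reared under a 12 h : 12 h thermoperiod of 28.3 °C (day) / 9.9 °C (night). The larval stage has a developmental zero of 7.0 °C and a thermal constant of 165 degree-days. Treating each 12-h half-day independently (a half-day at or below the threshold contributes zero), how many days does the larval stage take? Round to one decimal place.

Day half: max(0, 28.3 − 7.0) × 0.5 = 21.3 × 0.5 = 10.65 DD.
Night half: max(0, 9.9 − 7.0) × 0.5 = 2.9 × 0.5 = 1.45 DD.
Per 24 h: 12.10 DD/day.
Duration = 165 / 12.10 = 13.636 ≈ 13.6 days.

13.6 days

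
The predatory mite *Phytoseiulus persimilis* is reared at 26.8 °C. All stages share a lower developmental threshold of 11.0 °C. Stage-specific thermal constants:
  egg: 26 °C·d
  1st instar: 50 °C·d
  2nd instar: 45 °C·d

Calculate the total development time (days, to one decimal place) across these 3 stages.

Daily accumulation at 26.8 °C = 26.8 − 11.0 = 15.8 DD/day.
Total K = 26 + 50 + 45 = 121 DD.
Total duration = 121 / 15.8 = 7.658 ≈ 7.7 days.

7.7 days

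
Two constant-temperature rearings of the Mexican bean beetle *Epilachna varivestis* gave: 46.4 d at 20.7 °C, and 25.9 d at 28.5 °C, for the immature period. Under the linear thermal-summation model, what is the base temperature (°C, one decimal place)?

10.8 °C

Linear rate model ⇒ the product D·(T − T_b) is constant across temperatures.
46.4·(20.7 − T_b) = 25.9·(28.5 − T_b)
T_b = (46.4·20.7 − 25.9·28.5) / (46.4 − 25.9) = 222.33 / 20.5 = 10.845 °C ≈ 10.8 °C.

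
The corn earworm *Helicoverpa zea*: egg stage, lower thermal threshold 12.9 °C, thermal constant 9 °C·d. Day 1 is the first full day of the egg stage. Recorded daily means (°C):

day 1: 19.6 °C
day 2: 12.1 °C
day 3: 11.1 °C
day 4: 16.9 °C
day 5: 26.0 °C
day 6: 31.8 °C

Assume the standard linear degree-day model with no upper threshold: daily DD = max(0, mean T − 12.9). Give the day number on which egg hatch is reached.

day 4

Daily DD above 12.9 °C: 6.7, 0.0, 0.0, 4.0, 13.1, 18.9.
Cumulative: 6.7, 6.7, 6.7, 10.7, 23.8, 42.7.
The total first reaches 9 DD on day 4.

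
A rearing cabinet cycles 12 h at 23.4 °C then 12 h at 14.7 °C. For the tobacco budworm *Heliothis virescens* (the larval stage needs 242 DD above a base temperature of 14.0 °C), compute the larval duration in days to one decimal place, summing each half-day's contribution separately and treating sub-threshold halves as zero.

Day half: max(0, 23.4 − 14.0) × 0.5 = 9.4 × 0.5 = 4.70 DD.
Night half: max(0, 14.7 − 14.0) × 0.5 = 0.7 × 0.5 = 0.35 DD.
Per 24 h: 5.05 DD/day.
Duration = 242 / 5.05 = 47.921 ≈ 47.9 days.

47.9 days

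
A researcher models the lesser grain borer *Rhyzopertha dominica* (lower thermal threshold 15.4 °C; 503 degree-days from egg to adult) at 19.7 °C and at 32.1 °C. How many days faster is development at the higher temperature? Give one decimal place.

At 19.7 °C: 503 / (19.7 − 15.4) = 503 / 4.3 = 116.977 d.
At 32.1 °C: 503 / (32.1 − 15.4) = 503 / 16.7 = 30.120 d.
Difference = |116.977 − 30.120| = 86.857 ≈ 86.9 days.

86.9 days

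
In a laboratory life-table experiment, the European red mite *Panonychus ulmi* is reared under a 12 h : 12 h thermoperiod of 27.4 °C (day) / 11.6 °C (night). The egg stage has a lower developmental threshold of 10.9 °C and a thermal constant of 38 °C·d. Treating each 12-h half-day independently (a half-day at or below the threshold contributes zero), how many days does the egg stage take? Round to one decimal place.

4.4 days

Day half: max(0, 27.4 − 10.9) × 0.5 = 16.5 × 0.5 = 8.25 DD.
Night half: max(0, 11.6 − 10.9) × 0.5 = 0.7 × 0.5 = 0.35 DD.
Per 24 h: 8.60 DD/day.
Duration = 38 / 8.60 = 4.419 ≈ 4.4 days.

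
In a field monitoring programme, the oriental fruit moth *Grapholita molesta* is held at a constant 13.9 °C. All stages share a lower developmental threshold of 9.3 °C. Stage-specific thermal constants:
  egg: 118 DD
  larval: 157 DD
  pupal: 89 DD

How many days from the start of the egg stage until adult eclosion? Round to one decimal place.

Daily accumulation at 13.9 °C = 13.9 − 9.3 = 4.6 DD/day.
Total K = 118 + 157 + 89 = 364 DD.
Total duration = 364 / 4.6 = 79.130 ≈ 79.1 days.

79.1 days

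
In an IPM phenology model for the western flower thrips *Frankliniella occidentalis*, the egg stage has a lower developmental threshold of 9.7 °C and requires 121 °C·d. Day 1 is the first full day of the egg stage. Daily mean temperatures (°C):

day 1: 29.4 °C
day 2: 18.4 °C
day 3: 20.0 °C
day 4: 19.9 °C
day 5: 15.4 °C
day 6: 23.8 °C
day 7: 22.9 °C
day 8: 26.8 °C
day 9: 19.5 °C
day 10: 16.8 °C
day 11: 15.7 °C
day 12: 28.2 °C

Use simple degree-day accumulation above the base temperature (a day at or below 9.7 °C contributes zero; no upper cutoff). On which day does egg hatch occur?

day 11

Daily DD above 9.7 °C: 19.7, 8.7, 10.3, 10.2, 5.7, 14.1, 13.2, 17.1, 9.8, 7.1, 6.0, 18.5.
Cumulative: 19.7, 28.4, 38.7, 48.9, 54.6, 68.7, 81.9, 99.0, 108.8, 115.9, 121.9, 140.4.
The total first reaches 121 DD on day 11.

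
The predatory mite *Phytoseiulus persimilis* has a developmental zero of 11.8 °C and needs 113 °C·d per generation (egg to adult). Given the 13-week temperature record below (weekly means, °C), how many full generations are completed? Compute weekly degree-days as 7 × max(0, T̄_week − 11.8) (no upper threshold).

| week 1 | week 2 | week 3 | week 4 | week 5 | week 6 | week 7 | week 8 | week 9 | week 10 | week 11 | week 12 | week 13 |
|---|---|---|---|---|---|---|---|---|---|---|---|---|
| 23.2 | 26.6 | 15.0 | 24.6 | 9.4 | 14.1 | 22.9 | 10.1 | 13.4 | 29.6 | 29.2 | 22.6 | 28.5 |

7 generations

Weekly DD (7 × max(0, T̄ − 11.8)): 79.8, 103.6, 22.4, 89.6, 0.0, 16.1, 77.7, 0.0, 11.2, 124.6, 121.8, 75.6, 116.9.
Season total = 839.3 DD.
Complete generations = ⌊839.3 / 113⌋ = 7.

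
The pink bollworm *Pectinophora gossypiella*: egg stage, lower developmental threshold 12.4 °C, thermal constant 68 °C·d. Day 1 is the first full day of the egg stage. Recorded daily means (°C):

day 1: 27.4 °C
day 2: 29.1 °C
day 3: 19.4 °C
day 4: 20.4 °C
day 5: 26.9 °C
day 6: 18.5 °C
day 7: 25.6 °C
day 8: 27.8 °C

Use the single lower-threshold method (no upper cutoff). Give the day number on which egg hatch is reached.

Daily DD above 12.4 °C: 15.0, 16.7, 7.0, 8.0, 14.5, 6.1, 13.2, 15.4.
Cumulative: 15.0, 31.7, 38.7, 46.7, 61.2, 67.3, 80.5, 95.9.
The total first reaches 68 DD on day 7.

day 7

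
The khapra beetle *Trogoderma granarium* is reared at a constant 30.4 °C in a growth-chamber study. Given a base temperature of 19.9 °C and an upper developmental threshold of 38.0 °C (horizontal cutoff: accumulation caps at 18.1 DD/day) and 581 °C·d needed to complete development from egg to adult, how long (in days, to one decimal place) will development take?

55.3 days

Daily accumulation = 30.4 − 19.9 = 10.5 DD/day.
Duration = 581 / 10.5 = 55.333 ≈ 55.3 days.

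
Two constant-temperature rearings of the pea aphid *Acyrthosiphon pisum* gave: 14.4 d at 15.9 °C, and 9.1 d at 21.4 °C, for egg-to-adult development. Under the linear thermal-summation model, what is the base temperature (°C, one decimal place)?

Linear rate model ⇒ the product D·(T − T_b) is constant across temperatures.
14.4·(15.9 − T_b) = 9.1·(21.4 − T_b)
T_b = (14.4·15.9 − 9.1·21.4) / (14.4 − 9.1) = 34.22 / 5.3 = 6.457 °C ≈ 6.5 °C.

6.5 °C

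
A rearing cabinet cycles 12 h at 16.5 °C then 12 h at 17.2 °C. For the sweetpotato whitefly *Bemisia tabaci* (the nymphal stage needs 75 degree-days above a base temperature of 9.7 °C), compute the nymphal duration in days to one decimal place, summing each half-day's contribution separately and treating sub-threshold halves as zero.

10.5 days

Day half: max(0, 16.5 − 9.7) × 0.5 = 6.8 × 0.5 = 3.40 DD.
Night half: max(0, 17.2 − 9.7) × 0.5 = 7.5 × 0.5 = 3.75 DD.
Per 24 h: 7.15 DD/day.
Duration = 75 / 7.15 = 10.490 ≈ 10.5 days.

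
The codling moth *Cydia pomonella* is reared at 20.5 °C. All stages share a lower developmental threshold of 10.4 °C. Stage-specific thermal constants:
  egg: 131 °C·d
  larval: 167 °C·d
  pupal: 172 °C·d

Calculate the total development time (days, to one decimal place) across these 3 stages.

Daily accumulation at 20.5 °C = 20.5 − 10.4 = 10.1 DD/day.
Total K = 131 + 167 + 172 = 470 DD.
Total duration = 470 / 10.1 = 46.535 ≈ 46.5 days.

46.5 days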